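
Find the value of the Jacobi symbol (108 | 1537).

1

Pull out 2^2: since 1537 ≡ 1 (mod 8), (2/1537) = +1, so (2/1537)^2 = +1.
Reciprocity: 27 ≡ 3 and 1537 ≡ 1 (mod 4), so (27/1537) = +(1537/27).
Reduce top mod 27: now compute (25/27).
Reciprocity: 25 ≡ 1 and 27 ≡ 3 (mod 4), so (25/27) = +(27/25).
Reduce top mod 25: now compute (2/25).
Pull out 2: since 25 ≡ 1 (mod 8), (2/25) = +1.
Reached (1/25) = 1. Collecting the sign flips along the way, the symbol is +1.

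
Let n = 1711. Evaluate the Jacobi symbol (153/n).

Reciprocity: 153 ≡ 1 and 1711 ≡ 3 (mod 4), so (153/1711) = +(1711/153).
Reduce top mod 153: now compute (28/153).
Pull out 2^2: since 153 ≡ 1 (mod 8), (2/153) = +1, so (2/153)^2 = +1.
Reciprocity: 7 ≡ 3 and 153 ≡ 1 (mod 4), so (7/153) = +(153/7).
Reduce top mod 7: now compute (6/7).
Pull out 2: since 7 ≡ 7 (mod 8), (2/7) = +1.
Reciprocity: 3 ≡ 3 and 7 ≡ 3 (mod 4), so (3/7) = −(7/3).
Reduce top mod 3: now compute (1/3).
Reached (1/3) = 1. Collecting the sign flips along the way, the symbol is -1.

-1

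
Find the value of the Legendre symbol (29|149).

1

Euler's criterion: (29/149) ≡ 29^74 (mod 149).
29^2 ≡ 96 (mod 149)
29^4 ≡ 127 (mod 149)
29^8 ≡ 37 (mod 149)
29^16 ≡ 28 (mod 149)
29^32 ≡ 39 (mod 149)
29^64 ≡ 31 (mod 149)
29^74 = 29^(64+8+2) ≡ 1 (mod 149).
Result is 1, so (29/149) = 1.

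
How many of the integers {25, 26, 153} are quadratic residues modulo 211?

(25/211) = +1 → QR.
(26/211) = -1 → non-residue.
(153/211) = -1 → non-residue.
Total quadratic residues among the 3: 1.

1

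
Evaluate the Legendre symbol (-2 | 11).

First reduce: -2 ≡ 9 (mod 11).
Reciprocity: 9 ≡ 1 and 11 ≡ 3 (mod 4), so (9/11) = +(11/9).
Reduce top mod 9: now compute (2/9).
Pull out 2: since 9 ≡ 1 (mod 8), (2/9) = +1.
Reached (1/9) = 1. Collecting the sign flips along the way, the symbol is +1.

1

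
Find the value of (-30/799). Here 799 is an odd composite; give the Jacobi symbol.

First reduce: -30 ≡ 769 (mod 799).
Reciprocity: 769 ≡ 1 and 799 ≡ 3 (mod 4), so (769/799) = +(799/769).
Reduce top mod 769: now compute (30/769).
Pull out 2: since 769 ≡ 1 (mod 8), (2/769) = +1.
Reciprocity: 15 ≡ 3 and 769 ≡ 1 (mod 4), so (15/769) = +(769/15).
Reduce top mod 15: now compute (4/15).
Pull out 2^2: since 15 ≡ 7 (mod 8), (2/15) = +1, so (2/15)^2 = +1.
Reached (1/15) = 1. Collecting the sign flips along the way, the symbol is +1.

1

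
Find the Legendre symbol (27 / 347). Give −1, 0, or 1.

1

Reciprocity: 27 ≡ 3 and 347 ≡ 3 (mod 4), so (27/347) = −(347/27).
Reduce top mod 27: now compute (23/27).
Reciprocity: 23 ≡ 3 and 27 ≡ 3 (mod 4), so (23/27) = −(27/23).
Reduce top mod 23: now compute (4/23).
Pull out 2^2: since 23 ≡ 7 (mod 8), (2/23) = +1, so (2/23)^2 = +1.
Reached (1/23) = 1. Collecting the sign flips along the way, the symbol is +1.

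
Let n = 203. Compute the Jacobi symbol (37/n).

Reciprocity: 37 ≡ 1 and 203 ≡ 3 (mod 4), so (37/203) = +(203/37).
Reduce top mod 37: now compute (18/37).
Pull out 2: since 37 ≡ 5 (mod 8), (2/37) = -1.
Reciprocity: 9 ≡ 1 and 37 ≡ 1 (mod 4), so (9/37) = +(37/9).
Reduce top mod 9: now compute (1/9).
Reached (1/9) = 1. Collecting the sign flips along the way, the symbol is -1.

-1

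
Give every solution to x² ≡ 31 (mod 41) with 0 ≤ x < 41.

41 ≡ 1 (mod 4), so we find a root by search.
Trying successive values, 20² = 400 ≡ 31 (mod 41). The other root is 41 − 20 = 21.

20, 21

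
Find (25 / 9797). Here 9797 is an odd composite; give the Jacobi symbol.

1

Reciprocity: 25 ≡ 1 and 9797 ≡ 1 (mod 4), so (25/9797) = +(9797/25).
Reduce top mod 25: now compute (22/25).
Pull out 2: since 25 ≡ 1 (mod 8), (2/25) = +1.
Reciprocity: 11 ≡ 3 and 25 ≡ 1 (mod 4), so (11/25) = +(25/11).
Reduce top mod 11: now compute (3/11).
Reciprocity: 3 ≡ 3 and 11 ≡ 3 (mod 4), so (3/11) = −(11/3).
Reduce top mod 3: now compute (2/3).
Pull out 2: since 3 ≡ 3 (mod 8), (2/3) = -1.
Reached (1/3) = 1. Collecting the sign flips along the way, the symbol is +1.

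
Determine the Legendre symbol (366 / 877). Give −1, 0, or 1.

1

Pull out 2: since 877 ≡ 5 (mod 8), (2/877) = -1.
Reciprocity: 183 ≡ 3 and 877 ≡ 1 (mod 4), so (183/877) = +(877/183).
Reduce top mod 183: now compute (145/183).
Reciprocity: 145 ≡ 1 and 183 ≡ 3 (mod 4), so (145/183) = +(183/145).
Reduce top mod 145: now compute (38/145).
Pull out 2: since 145 ≡ 1 (mod 8), (2/145) = +1.
Reciprocity: 19 ≡ 3 and 145 ≡ 1 (mod 4), so (19/145) = +(145/19).
Reduce top mod 19: now compute (12/19).
Pull out 2^2: since 19 ≡ 3 (mod 8), (2/19) = -1, so (2/19)^2 = +1.
Reciprocity: 3 ≡ 3 and 19 ≡ 3 (mod 4), so (3/19) = −(19/3).
Reduce top mod 3: now compute (1/3).
Reached (1/3) = 1. Collecting the sign flips along the way, the symbol is +1.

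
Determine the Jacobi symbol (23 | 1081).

0

Reciprocity: 23 ≡ 3 and 1081 ≡ 1 (mod 4), so (23/1081) = +(1081/23).
Reduce top mod 23: now compute (0/23).
Top reduces to 0: gcd > 1, so the symbol is 0.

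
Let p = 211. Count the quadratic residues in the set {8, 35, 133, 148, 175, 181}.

1

(8/211) = -1 → non-residue.
(35/211) = -1 → non-residue.
(133/211) = -1 → non-residue.
(148/211) = +1 → QR.
(175/211) = -1 → non-residue.
(181/211) = -1 → non-residue.
Total quadratic residues among the 6: 1.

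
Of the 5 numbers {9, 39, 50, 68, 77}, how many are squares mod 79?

2

(9/79) = +1 → QR.
(39/79) = -1 → non-residue.
(50/79) = +1 → QR.
(68/79) = -1 → non-residue.
(77/79) = -1 → non-residue.
Total quadratic residues among the 5: 2.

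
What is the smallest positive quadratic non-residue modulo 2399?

11

(2/2399) = +1, so 2 is a residue.
(3/2399) = +1, so 3 is a residue.
(4/2399) = +1, so 4 is a residue.
(5/2399) = +1, so 5 is a residue.
(6/2399) = +1, so 6 is a residue.
(7/2399) = +1, so 7 is a residue.
(8/2399) = +1, so 8 is a residue.
(9/2399) = +1, so 9 is a residue.
(10/2399) = +1, so 10 is a residue.
(11/2399) = −1, so 11 is the smallest positive non-residue mod 2399.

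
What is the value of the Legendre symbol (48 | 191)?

1

Pull out 2^4: since 191 ≡ 7 (mod 8), (2/191) = +1, so (2/191)^4 = +1.
Reciprocity: 3 ≡ 3 and 191 ≡ 3 (mod 4), so (3/191) = −(191/3).
Reduce top mod 3: now compute (2/3).
Pull out 2: since 3 ≡ 3 (mod 8), (2/3) = -1.
Reached (1/3) = 1. Collecting the sign flips along the way, the symbol is +1.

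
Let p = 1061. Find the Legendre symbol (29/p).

Euler's criterion: (29/1061) ≡ 29^530 (mod 1061).
29^2 ≡ 841 (mod 1061)
29^4 ≡ 655 (mod 1061)
29^8 ≡ 381 (mod 1061)
29^16 ≡ 865 (mod 1061)
29^32 ≡ 220 (mod 1061)
29^64 ≡ 655 (mod 1061)
29^128 ≡ 381 (mod 1061)
29^256 ≡ 865 (mod 1061)
29^512 ≡ 220 (mod 1061)
29^530 = 29^(512+16+2) ≡ 1060 (mod 1061).
Result is 1060 ≡ −1, so (29/1061) = −1.

-1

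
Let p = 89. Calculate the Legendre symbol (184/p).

First reduce: 184 ≡ 6 (mod 89).
Pull out 2: since 89 ≡ 1 (mod 8), (2/89) = +1.
Reciprocity: 3 ≡ 3 and 89 ≡ 1 (mod 4), so (3/89) = +(89/3).
Reduce top mod 3: now compute (2/3).
Pull out 2: since 3 ≡ 3 (mod 8), (2/3) = -1.
Reached (1/3) = 1. Collecting the sign flips along the way, the symbol is -1.

-1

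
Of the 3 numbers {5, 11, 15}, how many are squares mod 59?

2

(5/59) = +1 → QR.
(11/59) = -1 → non-residue.
(15/59) = +1 → QR.
Total quadratic residues among the 3: 2.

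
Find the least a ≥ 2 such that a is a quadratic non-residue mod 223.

(2/223) = +1, so 2 is a residue.
(3/223) = −1, so 3 is the smallest positive non-residue mod 223.

3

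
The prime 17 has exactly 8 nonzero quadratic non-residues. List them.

Square k = 1,…,8 (k and 17−k give the same square):
1²=1, 2²=4, 3²=9, 4²=16, 5²≡8, 6²≡2, 7²≡15, 8²≡13 (mod 17).
The residues are {1, 2, 4, 8, 9, 13, 15, 16}; the non-residues are the remaining 8 nonzero classes.

3,5,6,7,10,11,12,14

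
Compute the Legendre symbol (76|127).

Euler's criterion: (76/127) ≡ 76^63 (mod 127).
76^2 ≡ 61 (mod 127)
76^4 ≡ 38 (mod 127)
76^8 ≡ 47 (mod 127)
76^16 ≡ 50 (mod 127)
76^32 ≡ 87 (mod 127)
76^63 = 76^(32+16+8+4+2+1) ≡ 1 (mod 127).
Result is 1, so (76/127) = 1.

1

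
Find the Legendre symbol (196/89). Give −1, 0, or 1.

1

Euler's criterion: (196/89) ≡ 18^44 (mod 89).
18^2 ≡ 57 (mod 89)
18^4 ≡ 45 (mod 89)
18^8 ≡ 67 (mod 89)
18^16 ≡ 39 (mod 89)
18^32 ≡ 8 (mod 89)
18^44 = 18^(32+8+4) ≡ 1 (mod 89).
Result is 1, so (196/89) = 1.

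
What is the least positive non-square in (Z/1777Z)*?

5

(2/1777) = +1, so 2 is a residue.
(3/1777) = +1, so 3 is a residue.
(4/1777) = +1, so 4 is a residue.
(5/1777) = −1, so 5 is the smallest positive non-residue mod 1777.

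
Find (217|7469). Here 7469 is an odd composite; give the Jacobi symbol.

0

Reciprocity: 217 ≡ 1 and 7469 ≡ 1 (mod 4), so (217/7469) = +(7469/217).
Reduce top mod 217: now compute (91/217).
Reciprocity: 91 ≡ 3 and 217 ≡ 1 (mod 4), so (91/217) = +(217/91).
Reduce top mod 91: now compute (35/91).
Reciprocity: 35 ≡ 3 and 91 ≡ 3 (mod 4), so (35/91) = −(91/35).
Reduce top mod 35: now compute (21/35).
Reciprocity: 21 ≡ 1 and 35 ≡ 3 (mod 4), so (21/35) = +(35/21).
Reduce top mod 21: now compute (14/21).
Pull out 2: since 21 ≡ 5 (mod 8), (2/21) = -1.
Reciprocity: 7 ≡ 3 and 21 ≡ 1 (mod 4), so (7/21) = +(21/7).
Reduce top mod 7: now compute (0/7).
Top reduces to 0: gcd > 1, so the symbol is 0.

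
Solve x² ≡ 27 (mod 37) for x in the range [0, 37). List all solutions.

8, 29

37 ≡ 1 (mod 4), so we find a root by search.
Trying successive values, 8² = 64 ≡ 27 (mod 37). The other root is 37 − 8 = 29.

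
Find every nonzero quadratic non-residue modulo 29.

2,3,8,10,11,12,14,15,17,18,19,21,26,27

Square k = 1,…,14 (k and 29−k give the same square):
1²=1, 2²=4, 3²=9, 4²=16, 5²=25, 6²≡7, 7²≡20, 8²≡6, 9²≡23, 10²≡13, 11²≡5, 12²≡28, 13²≡24, 14²≡22 (mod 29).
The residues are {1, 4, 5, 6, 7, 9, 13, 16, 20, 22, 23, 24, 25, 28}; the non-residues are the remaining 14 nonzero classes.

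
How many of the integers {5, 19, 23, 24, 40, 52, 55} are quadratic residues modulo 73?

4

(5/73) = -1 → non-residue.
(19/73) = +1 → QR.
(23/73) = +1 → QR.
(24/73) = +1 → QR.
(40/73) = -1 → non-residue.
(52/73) = -1 → non-residue.
(55/73) = +1 → QR.
Total quadratic residues among the 7: 4.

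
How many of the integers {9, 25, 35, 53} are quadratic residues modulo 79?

(9/79) = +1 → QR.
(25/79) = +1 → QR.
(35/79) = -1 → non-residue.
(53/79) = -1 → non-residue.
Total quadratic residues among the 4: 2.

2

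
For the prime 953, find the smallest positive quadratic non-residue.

(2/953) = +1, so 2 is a residue.
(3/953) = −1, so 3 is the smallest positive non-residue mod 953.

3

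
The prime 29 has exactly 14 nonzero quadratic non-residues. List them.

Square k = 1,…,14 (k and 29−k give the same square):
1²=1, 2²=4, 3²=9, 4²=16, 5²=25, 6²≡7, 7²≡20, 8²≡6, 9²≡23, 10²≡13, 11²≡5, 12²≡28, 13²≡24, 14²≡22 (mod 29).
The residues are {1, 4, 5, 6, 7, 9, 13, 16, 20, 22, 23, 24, 25, 28}; the non-residues are the remaining 14 nonzero classes.

2,3,8,10,11,12,14,15,17,18,19,21,26,27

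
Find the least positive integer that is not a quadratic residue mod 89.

3

(2/89) = +1, so 2 is a residue.
(3/89) = −1, so 3 is the smallest positive non-residue mod 89.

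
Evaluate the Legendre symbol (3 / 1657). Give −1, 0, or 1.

Reciprocity: 3 ≡ 3 and 1657 ≡ 1 (mod 4), so (3/1657) = +(1657/3).
Reduce top mod 3: now compute (1/3).
Reached (1/3) = 1. Collecting the sign flips along the way, the symbol is +1.

1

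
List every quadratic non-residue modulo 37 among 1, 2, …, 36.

2,5,6,8,13,14,15,17,18,19,20,22,23,24,29,31,32,35

Square k = 1,…,18 (k and 37−k give the same square):
1²=1, 2²=4, 3²=9, 4²=16, 5²=25, 6²=36, 7²≡12, 8²≡27, 9²≡7, 10²≡26, 11²≡10, 12²≡33, 13²≡21, 14²≡11, 15²≡3, 16²≡34, 17²≡30, 18²≡28 (mod 37).
The residues are {1, 3, 4, 7, 9, 10, 11, 12, 16, 21, 25, 26, 27, 28, 30, 33, 34, 36}; the non-residues are the remaining 18 nonzero classes.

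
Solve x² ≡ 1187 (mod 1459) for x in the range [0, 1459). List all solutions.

Since 1459 ≡ 3 (mod 4), a square root of 1187 is 1187^((1459+1)/4) = 1187^365 mod 1459.
Repeated squaring: 1187^2≡1034, 1187^4≡1168, 1187^8≡59, 1187^16≡563, 1187^32≡366, 1187^64≡1187, 1187^128≡1034, 1187^256≡1168 (mod 1459).
1187^365 = 1187^(256+64+32+8+4+1) ≡ 366 (mod 1459).
Check: 366² = 133956 ≡ 1187 (mod 1459). The two roots are 366 and 1093.

366, 1093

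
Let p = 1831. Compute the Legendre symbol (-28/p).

1

First reduce: -28 ≡ 1803 (mod 1831).
Reciprocity: 1803 ≡ 3 and 1831 ≡ 3 (mod 4), so (1803/1831) = −(1831/1803).
Reduce top mod 1803: now compute (28/1803).
Pull out 2^2: since 1803 ≡ 3 (mod 8), (2/1803) = -1, so (2/1803)^2 = +1.
Reciprocity: 7 ≡ 3 and 1803 ≡ 3 (mod 4), so (7/1803) = −(1803/7).
Reduce top mod 7: now compute (4/7).
Pull out 2^2: since 7 ≡ 7 (mod 8), (2/7) = +1, so (2/7)^2 = +1.
Reached (1/7) = 1. Collecting the sign flips along the way, the symbol is +1.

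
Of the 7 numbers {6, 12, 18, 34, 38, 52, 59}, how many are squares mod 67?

2

(6/67) = +1 → QR.
(12/67) = -1 → non-residue.
(18/67) = -1 → non-residue.
(34/67) = -1 → non-residue.
(38/67) = -1 → non-residue.
(52/67) = -1 → non-residue.
(59/67) = +1 → QR.
Total quadratic residues among the 7: 2.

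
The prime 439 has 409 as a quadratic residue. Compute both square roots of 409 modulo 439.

142, 297

Since 439 ≡ 3 (mod 4), a square root of 409 is 409^((439+1)/4) = 409^110 mod 439.
Repeated squaring: 409^2≡22, 409^4≡45, 409^8≡269, 409^16≡365, 409^32≡208, 409^64≡242 (mod 439).
409^110 = 409^(64+32+8+4+2) ≡ 142 (mod 439).
Check: 142² = 20164 ≡ 409 (mod 439). The two roots are 142 and 297.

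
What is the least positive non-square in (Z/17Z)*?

3

(2/17) = +1, so 2 is a residue.
(3/17) = −1, so 3 is the smallest positive non-residue mod 17.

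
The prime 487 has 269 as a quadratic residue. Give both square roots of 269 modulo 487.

Since 487 ≡ 3 (mod 4), a square root of 269 is 269^((487+1)/4) = 269^122 mod 487.
Repeated squaring: 269^2≡285, 269^4≡383, 269^8≡102, 269^16≡177, 269^32≡161, 269^64≡110 (mod 487).
269^122 = 269^(64+32+16+8+2) ≡ 435 (mod 487).
Check: 435² = 189225 ≡ 269 (mod 487). The two roots are 52 and 435.

52, 435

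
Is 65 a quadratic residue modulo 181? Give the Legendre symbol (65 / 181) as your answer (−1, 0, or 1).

Reciprocity: 65 ≡ 1 and 181 ≡ 1 (mod 4), so (65/181) = +(181/65).
Reduce top mod 65: now compute (51/65).
Reciprocity: 51 ≡ 3 and 65 ≡ 1 (mod 4), so (51/65) = +(65/51).
Reduce top mod 51: now compute (14/51).
Pull out 2: since 51 ≡ 3 (mod 8), (2/51) = -1.
Reciprocity: 7 ≡ 3 and 51 ≡ 3 (mod 4), so (7/51) = −(51/7).
Reduce top mod 7: now compute (2/7).
Pull out 2: since 7 ≡ 7 (mod 8), (2/7) = +1.
Reached (1/7) = 1. Collecting the sign flips along the way, the symbol is +1.

1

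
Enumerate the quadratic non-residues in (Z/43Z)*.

Square k = 1,…,21 (k and 43−k give the same square):
1²=1, 2²=4, 3²=9, 4²=16, 5²=25, 6²=36, 7²≡6, 8²≡21, 9²≡38, 10²≡14, 11²≡35, 12²≡15, 13²≡40, 14²≡24, 15²≡10, 16²≡41, 17²≡31, 18²≡23, 19²≡17, 20²≡13, 21²≡11 (mod 43).
The residues are {1, 4, 6, 9, 10, 11, 13, 14, 15, 16, 17, 21, 23, 24, 25, 31, 35, 36, 38, 40, 41}; the non-residues are the remaining 21 nonzero classes.

2,3,5,7,8,12,18,19,20,22,26,27,28,29,30,32,33,34,37,39,42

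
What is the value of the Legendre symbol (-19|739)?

Euler's criterion: (-19/739) ≡ 720^369 (mod 739).
720^2 ≡ 361 (mod 739)
720^4 ≡ 257 (mod 739)
720^8 ≡ 278 (mod 739)
720^16 ≡ 428 (mod 739)
720^32 ≡ 651 (mod 739)
720^64 ≡ 354 (mod 739)
720^128 ≡ 425 (mod 739)
720^256 ≡ 309 (mod 739)
720^369 = 720^(256+64+32+16+1) ≡ 1 (mod 739).
Result is 1, so (-19/739) = 1.

1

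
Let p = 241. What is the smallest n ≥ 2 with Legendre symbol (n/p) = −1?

(2/241) = +1, so 2 is a residue.
(3/241) = +1, so 3 is a residue.
(4/241) = +1, so 4 is a residue.
(5/241) = +1, so 5 is a residue.
(6/241) = +1, so 6 is a residue.
(7/241) = −1, so 7 is the smallest positive non-residue mod 241.

7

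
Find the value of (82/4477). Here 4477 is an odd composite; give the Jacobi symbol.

Pull out 2: since 4477 ≡ 5 (mod 8), (2/4477) = -1.
Reciprocity: 41 ≡ 1 and 4477 ≡ 1 (mod 4), so (41/4477) = +(4477/41).
Reduce top mod 41: now compute (8/41).
Pull out 2^3: since 41 ≡ 1 (mod 8), (2/41) = +1, so (2/41)^3 = +1.
Reached (1/41) = 1. Collecting the sign flips along the way, the symbol is -1.

-1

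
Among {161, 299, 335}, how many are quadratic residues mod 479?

1

(161/479) = +1 → QR.
(299/479) = -1 → non-residue.
(335/479) = -1 → non-residue.
Total quadratic residues among the 3: 1.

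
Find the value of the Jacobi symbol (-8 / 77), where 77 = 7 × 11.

-1

First reduce: -8 ≡ 69 (mod 77).
Reciprocity: 69 ≡ 1 and 77 ≡ 1 (mod 4), so (69/77) = +(77/69).
Reduce top mod 69: now compute (8/69).
Pull out 2^3: since 69 ≡ 5 (mod 8), (2/69) = -1, so (2/69)^3 = -1.
Reached (1/69) = 1. Collecting the sign flips along the way, the symbol is -1.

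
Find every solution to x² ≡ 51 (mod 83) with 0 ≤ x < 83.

36, 47

Since 83 ≡ 3 (mod 4), a square root of 51 is 51^((83+1)/4) = 51^21 mod 83.
Repeated squaring: 51^2≡28, 51^4≡37, 51^8≡41, 51^16≡21 (mod 83).
51^21 = 51^(16+4+1) ≡ 36 (mod 83).
Check: 36² = 1296 ≡ 51 (mod 83). The two roots are 36 and 47.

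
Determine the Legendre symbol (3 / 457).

Euler's criterion: (3/457) ≡ 3^228 (mod 457).
3^2 ≡ 9 (mod 457)
3^4 ≡ 81 (mod 457)
3^8 ≡ 163 (mod 457)
3^16 ≡ 63 (mod 457)
3^32 ≡ 313 (mod 457)
3^64 ≡ 171 (mod 457)
3^128 ≡ 450 (mod 457)
3^228 = 3^(128+64+32+4) ≡ 1 (mod 457).
Result is 1, so (3/457) = 1.

1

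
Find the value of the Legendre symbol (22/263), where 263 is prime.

1

Euler's criterion: (22/263) ≡ 22^131 (mod 263).
22^2 ≡ 221 (mod 263)
22^4 ≡ 186 (mod 263)
22^8 ≡ 143 (mod 263)
22^16 ≡ 198 (mod 263)
22^32 ≡ 17 (mod 263)
22^64 ≡ 26 (mod 263)
22^128 ≡ 150 (mod 263)
22^131 = 22^(128+2+1) ≡ 1 (mod 263).
Result is 1, so (22/263) = 1.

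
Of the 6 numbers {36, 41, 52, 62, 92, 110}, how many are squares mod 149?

(36/149) = +1 → QR.
(41/149) = -1 → non-residue.
(52/149) = -1 → non-residue.
(62/149) = -1 → non-residue.
(92/149) = -1 → non-residue.
(110/149) = +1 → QR.
Total quadratic residues among the 6: 2.

2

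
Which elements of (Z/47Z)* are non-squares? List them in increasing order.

5 10 11 13 15 19 20 22 23 26 29 30 31 33 35 38 39 40 41 43 44 45 46

Square k = 1,…,23 (k and 47−k give the same square):
1²=1, 2²=4, 3²=9, 4²=16, 5²=25, 6²=36, 7²≡2, 8²≡17, 9²≡34, 10²≡6, 11²≡27, 12²≡3, 13²≡28, 14²≡8, 15²≡37, 16²≡21, 17²≡7, 18²≡42, 19²≡32, 20²≡24, 21²≡18, 22²≡14, 23²≡12 (mod 47).
The residues are {1, 2, 3, 4, 6, 7, 8, 9, 12, 14, 16, 17, 18, 21, 24, 25, 27, 28, 32, 34, 36, 37, 42}; the non-residues are the remaining 23 nonzero classes.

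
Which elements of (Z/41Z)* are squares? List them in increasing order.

Square k = 1,…,20 (k and 41−k give the same square):
1²=1, 2²=4, 3²=9, 4²=16, 5²=25, 6²=36, 7²≡8, 8²≡23, 9²≡40, 10²≡18, 11²≡39, 12²≡21, 13²≡5, 14²≡32, 15²≡20, 16²≡10, 17²≡2, 18²≡37, 19²≡33, 20²≡31 (mod 41).
So the quadratic residues mod 41 are {1, 2, 4, 5, 8, 9, 10, 16, 18, 20, 21, 23, 25, 31, 32, 33, 36, 37, 39, 40}.

1, 2, 4, 5, 8, 9, 10, 16, 18, 20, 21, 23, 25, 31, 32, 33, 36, 37, 39, 40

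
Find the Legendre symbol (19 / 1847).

Reciprocity: 19 ≡ 3 and 1847 ≡ 3 (mod 4), so (19/1847) = −(1847/19).
Reduce top mod 19: now compute (4/19).
Pull out 2^2: since 19 ≡ 3 (mod 8), (2/19) = -1, so (2/19)^2 = +1.
Reached (1/19) = 1. Collecting the sign flips along the way, the symbol is -1.

-1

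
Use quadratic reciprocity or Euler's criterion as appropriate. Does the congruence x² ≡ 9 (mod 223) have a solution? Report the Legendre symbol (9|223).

Euler's criterion: (9/223) ≡ 9^111 (mod 223).
9^2 ≡ 81 (mod 223)
9^4 ≡ 94 (mod 223)
9^8 ≡ 139 (mod 223)
9^16 ≡ 143 (mod 223)
9^32 ≡ 156 (mod 223)
9^64 ≡ 29 (mod 223)
9^111 = 9^(64+32+8+4+2+1) ≡ 1 (mod 223).
Result is 1, so (9/223) = 1.

1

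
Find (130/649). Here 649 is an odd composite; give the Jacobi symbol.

Pull out 2: since 649 ≡ 1 (mod 8), (2/649) = +1.
Reciprocity: 65 ≡ 1 and 649 ≡ 1 (mod 4), so (65/649) = +(649/65).
Reduce top mod 65: now compute (64/65).
Pull out 2^6: since 65 ≡ 1 (mod 8), (2/65) = +1, so (2/65)^6 = +1.
Reached (1/65) = 1. Collecting the sign flips along the way, the symbol is +1.

1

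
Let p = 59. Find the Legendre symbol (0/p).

Top reduces to 0: gcd > 1, so the symbol is 0.

0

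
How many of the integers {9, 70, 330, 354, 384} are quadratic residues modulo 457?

3

(9/457) = +1 → QR.
(70/457) = -1 → non-residue.
(330/457) = +1 → QR.
(354/457) = -1 → non-residue.
(384/457) = +1 → QR.
Total quadratic residues among the 5: 3.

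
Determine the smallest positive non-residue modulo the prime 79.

3

(2/79) = +1, so 2 is a residue.
(3/79) = −1, so 3 is the smallest positive non-residue mod 79.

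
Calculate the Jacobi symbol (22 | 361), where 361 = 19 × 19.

1

Pull out 2: since 361 ≡ 1 (mod 8), (2/361) = +1.
Reciprocity: 11 ≡ 3 and 361 ≡ 1 (mod 4), so (11/361) = +(361/11).
Reduce top mod 11: now compute (9/11).
Reciprocity: 9 ≡ 1 and 11 ≡ 3 (mod 4), so (9/11) = +(11/9).
Reduce top mod 9: now compute (2/9).
Pull out 2: since 9 ≡ 1 (mod 8), (2/9) = +1.
Reached (1/9) = 1. Collecting the sign flips along the way, the symbol is +1.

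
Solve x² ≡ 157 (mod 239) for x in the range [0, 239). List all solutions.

Since 239 ≡ 3 (mod 4), a square root of 157 is 157^((239+1)/4) = 157^60 mod 239.
Repeated squaring: 157^2≡32, 157^4≡68, 157^8≡83, 157^16≡197, 157^32≡91 (mod 239).
157^60 = 157^(32+16+8+4) ≡ 55 (mod 239).
Check: 55² = 3025 ≡ 157 (mod 239). The two roots are 55 and 184.

55, 184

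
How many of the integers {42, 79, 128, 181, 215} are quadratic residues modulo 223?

2

(42/223) = -1 → non-residue.
(79/223) = -1 → non-residue.
(128/223) = +1 → QR.
(181/223) = +1 → QR.
(215/223) = -1 → non-residue.
Total quadratic residues among the 5: 2.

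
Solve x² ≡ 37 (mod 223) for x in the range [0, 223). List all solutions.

86, 137

Since 223 ≡ 3 (mod 4), a square root of 37 is 37^((223+1)/4) = 37^56 mod 223.
Repeated squaring: 37^2≡31, 37^4≡69, 37^8≡78, 37^16≡63, 37^32≡178 (mod 223).
37^56 = 37^(32+16+8) ≡ 86 (mod 223).
Check: 86² = 7396 ≡ 37 (mod 223). The two roots are 86 and 137.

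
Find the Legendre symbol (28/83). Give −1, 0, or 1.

1

Pull out 2^2: since 83 ≡ 3 (mod 8), (2/83) = -1, so (2/83)^2 = +1.
Reciprocity: 7 ≡ 3 and 83 ≡ 3 (mod 4), so (7/83) = −(83/7).
Reduce top mod 7: now compute (6/7).
Pull out 2: since 7 ≡ 7 (mod 8), (2/7) = +1.
Reciprocity: 3 ≡ 3 and 7 ≡ 3 (mod 4), so (3/7) = −(7/3).
Reduce top mod 3: now compute (1/3).
Reached (1/3) = 1. Collecting the sign flips along the way, the symbol is +1.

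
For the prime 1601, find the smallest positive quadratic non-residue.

3

(2/1601) = +1, so 2 is a residue.
(3/1601) = −1, so 3 is the smallest positive non-residue mod 1601.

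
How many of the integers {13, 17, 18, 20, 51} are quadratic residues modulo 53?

2

(13/53) = +1 → QR.
(17/53) = +1 → QR.
(18/53) = -1 → non-residue.
(20/53) = -1 → non-residue.
(51/53) = -1 → non-residue.
Total quadratic residues among the 5: 2.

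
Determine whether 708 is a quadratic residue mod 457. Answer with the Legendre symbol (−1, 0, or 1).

-1

First reduce: 708 ≡ 251 (mod 457).
Reciprocity: 251 ≡ 3 and 457 ≡ 1 (mod 4), so (251/457) = +(457/251).
Reduce top mod 251: now compute (206/251).
Pull out 2: since 251 ≡ 3 (mod 8), (2/251) = -1.
Reciprocity: 103 ≡ 3 and 251 ≡ 3 (mod 4), so (103/251) = −(251/103).
Reduce top mod 103: now compute (45/103).
Reciprocity: 45 ≡ 1 and 103 ≡ 3 (mod 4), so (45/103) = +(103/45).
Reduce top mod 45: now compute (13/45).
Reciprocity: 13 ≡ 1 and 45 ≡ 1 (mod 4), so (13/45) = +(45/13).
Reduce top mod 13: now compute (6/13).
Pull out 2: since 13 ≡ 5 (mod 8), (2/13) = -1.
Reciprocity: 3 ≡ 3 and 13 ≡ 1 (mod 4), so (3/13) = +(13/3).
Reduce top mod 3: now compute (1/3).
Reached (1/3) = 1. Collecting the sign flips along the way, the symbol is -1.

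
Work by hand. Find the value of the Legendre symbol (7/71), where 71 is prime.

Reciprocity: 7 ≡ 3 and 71 ≡ 3 (mod 4), so (7/71) = −(71/7).
Reduce top mod 7: now compute (1/7).
Reached (1/7) = 1. Collecting the sign flips along the way, the symbol is -1.

-1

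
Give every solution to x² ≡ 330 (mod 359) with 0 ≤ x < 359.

164, 195

Since 359 ≡ 3 (mod 4), a square root of 330 is 330^((359+1)/4) = 330^90 mod 359.
Repeated squaring: 330^2≡123, 330^4≡51, 330^8≡88, 330^16≡205, 330^32≡22, 330^64≡125 (mod 359).
330^90 = 330^(64+16+8+2) ≡ 164 (mod 359).
Check: 164² = 26896 ≡ 330 (mod 359). The two roots are 164 and 195.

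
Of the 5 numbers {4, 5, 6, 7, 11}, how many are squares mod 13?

1

(4/13) = +1 → QR.
(5/13) = -1 → non-residue.
(6/13) = -1 → non-residue.
(7/13) = -1 → non-residue.
(11/13) = -1 → non-residue.
Total quadratic residues among the 5: 1.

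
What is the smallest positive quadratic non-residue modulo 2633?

3

(2/2633) = +1, so 2 is a residue.
(3/2633) = −1, so 3 is the smallest positive non-residue mod 2633.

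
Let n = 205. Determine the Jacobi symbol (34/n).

Pull out 2: since 205 ≡ 5 (mod 8), (2/205) = -1.
Reciprocity: 17 ≡ 1 and 205 ≡ 1 (mod 4), so (17/205) = +(205/17).
Reduce top mod 17: now compute (1/17).
Reached (1/17) = 1. Collecting the sign flips along the way, the symbol is -1.

-1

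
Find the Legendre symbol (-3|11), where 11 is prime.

First reduce: -3 ≡ 8 (mod 11).
Pull out 2^3: since 11 ≡ 3 (mod 8), (2/11) = -1, so (2/11)^3 = -1.
Reached (1/11) = 1. Collecting the sign flips along the way, the symbol is -1.

-1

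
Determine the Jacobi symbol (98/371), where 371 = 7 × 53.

Pull out 2: since 371 ≡ 3 (mod 8), (2/371) = -1.
Reciprocity: 49 ≡ 1 and 371 ≡ 3 (mod 4), so (49/371) = +(371/49).
Reduce top mod 49: now compute (28/49).
Pull out 2^2: since 49 ≡ 1 (mod 8), (2/49) = +1, so (2/49)^2 = +1.
Reciprocity: 7 ≡ 3 and 49 ≡ 1 (mod 4), so (7/49) = +(49/7).
Reduce top mod 7: now compute (0/7).
Top reduces to 0: gcd > 1, so the symbol is 0.

0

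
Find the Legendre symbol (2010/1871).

-1

First reduce: 2010 ≡ 139 (mod 1871).
Reciprocity: 139 ≡ 3 and 1871 ≡ 3 (mod 4), so (139/1871) = −(1871/139).
Reduce top mod 139: now compute (64/139).
Pull out 2^6: since 139 ≡ 3 (mod 8), (2/139) = -1, so (2/139)^6 = +1.
Reached (1/139) = 1. Collecting the sign flips along the way, the symbol is -1.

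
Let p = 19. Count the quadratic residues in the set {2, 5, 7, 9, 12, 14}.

(2/19) = -1 → non-residue.
(5/19) = +1 → QR.
(7/19) = +1 → QR.
(9/19) = +1 → QR.
(12/19) = -1 → non-residue.
(14/19) = -1 → non-residue.
Total quadratic residues among the 6: 3.

3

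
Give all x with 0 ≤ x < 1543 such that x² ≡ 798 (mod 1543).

Since 1543 ≡ 3 (mod 4), a square root of 798 is 798^((1543+1)/4) = 798^386 mod 1543.
Repeated squaring: 798^2≡1088, 798^4≡263, 798^8≡1277, 798^16≡1321, 798^32≡1451, 798^64≡749, 798^128≡892, 798^256≡1019 (mod 1543).
798^386 = 798^(256+128+2) ≡ 493 (mod 1543).
Check: 493² = 243049 ≡ 798 (mod 1543). The two roots are 493 and 1050.

493, 1050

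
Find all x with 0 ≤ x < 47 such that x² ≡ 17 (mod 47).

Since 47 ≡ 3 (mod 4), a square root of 17 is 17^((47+1)/4) = 17^12 mod 47.
Repeated squaring: 17^2≡7, 17^4≡2, 17^8≡4 (mod 47).
17^12 = 17^(8+4) ≡ 8 (mod 47).
Check: 8² = 64 ≡ 17 (mod 47). The two roots are 8 and 39.

8, 39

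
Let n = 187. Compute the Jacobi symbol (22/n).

Pull out 2: since 187 ≡ 3 (mod 8), (2/187) = -1.
Reciprocity: 11 ≡ 3 and 187 ≡ 3 (mod 4), so (11/187) = −(187/11).
Reduce top mod 11: now compute (0/11).
Top reduces to 0: gcd > 1, so the symbol is 0.

0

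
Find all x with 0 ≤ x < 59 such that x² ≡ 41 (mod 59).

Since 59 ≡ 3 (mod 4), a square root of 41 is 41^((59+1)/4) = 41^15 mod 59.
Repeated squaring: 41^2≡29, 41^4≡15, 41^8≡48 (mod 59).
41^15 = 41^(8+4+2+1) ≡ 49 (mod 59).
Check: 49² = 2401 ≡ 41 (mod 59). The two roots are 10 and 49.

10, 49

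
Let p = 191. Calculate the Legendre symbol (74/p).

-1

Pull out 2: since 191 ≡ 7 (mod 8), (2/191) = +1.
Reciprocity: 37 ≡ 1 and 191 ≡ 3 (mod 4), so (37/191) = +(191/37).
Reduce top mod 37: now compute (6/37).
Pull out 2: since 37 ≡ 5 (mod 8), (2/37) = -1.
Reciprocity: 3 ≡ 3 and 37 ≡ 1 (mod 4), so (3/37) = +(37/3).
Reduce top mod 3: now compute (1/3).
Reached (1/3) = 1. Collecting the sign flips along the way, the symbol is -1.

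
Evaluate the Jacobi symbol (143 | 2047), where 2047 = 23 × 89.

1

Reciprocity: 143 ≡ 3 and 2047 ≡ 3 (mod 4), so (143/2047) = −(2047/143).
Reduce top mod 143: now compute (45/143).
Reciprocity: 45 ≡ 1 and 143 ≡ 3 (mod 4), so (45/143) = +(143/45).
Reduce top mod 45: now compute (8/45).
Pull out 2^3: since 45 ≡ 5 (mod 8), (2/45) = -1, so (2/45)^3 = -1.
Reached (1/45) = 1. Collecting the sign flips along the way, the symbol is +1.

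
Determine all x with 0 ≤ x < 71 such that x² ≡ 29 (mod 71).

10, 61

Since 71 ≡ 3 (mod 4), a square root of 29 is 29^((71+1)/4) = 29^18 mod 71.
Repeated squaring: 29^2≡60, 29^4≡50, 29^8≡15, 29^16≡12 (mod 71).
29^18 = 29^(16+2) ≡ 10 (mod 71).
Check: 10² = 100 ≡ 29 (mod 71). The two roots are 10 and 61.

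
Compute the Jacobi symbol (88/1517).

Pull out 2^3: since 1517 ≡ 5 (mod 8), (2/1517) = -1, so (2/1517)^3 = -1.
Reciprocity: 11 ≡ 3 and 1517 ≡ 1 (mod 4), so (11/1517) = +(1517/11).
Reduce top mod 11: now compute (10/11).
Pull out 2: since 11 ≡ 3 (mod 8), (2/11) = -1.
Reciprocity: 5 ≡ 1 and 11 ≡ 3 (mod 4), so (5/11) = +(11/5).
Reduce top mod 5: now compute (1/5).
Reached (1/5) = 1. Collecting the sign flips along the way, the symbol is +1.

1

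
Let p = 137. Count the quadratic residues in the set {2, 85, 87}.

2

(2/137) = +1 → QR.
(85/137) = -1 → non-residue.
(87/137) = +1 → QR.
Total quadratic residues among the 3: 2.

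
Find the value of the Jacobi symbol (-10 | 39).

First reduce: -10 ≡ 29 (mod 39).
Reciprocity: 29 ≡ 1 and 39 ≡ 3 (mod 4), so (29/39) = +(39/29).
Reduce top mod 29: now compute (10/29).
Pull out 2: since 29 ≡ 5 (mod 8), (2/29) = -1.
Reciprocity: 5 ≡ 1 and 29 ≡ 1 (mod 4), so (5/29) = +(29/5).
Reduce top mod 5: now compute (4/5).
Pull out 2^2: since 5 ≡ 5 (mod 8), (2/5) = -1, so (2/5)^2 = +1.
Reached (1/5) = 1. Collecting the sign flips along the way, the symbol is -1.

-1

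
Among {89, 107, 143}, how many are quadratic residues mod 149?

2

(89/149) = -1 → non-residue.
(107/149) = +1 → QR.
(143/149) = +1 → QR.
Total quadratic residues among the 3: 2.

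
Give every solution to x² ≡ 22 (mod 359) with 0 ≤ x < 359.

Since 359 ≡ 3 (mod 4), a square root of 22 is 22^((359+1)/4) = 22^90 mod 359.
Repeated squaring: 22^2≡125, 22^4≡188, 22^8≡162, 22^16≡37, 22^32≡292, 22^64≡181 (mod 359).
22^90 = 22^(64+16+8+2) ≡ 205 (mod 359).
Check: 205² = 42025 ≡ 22 (mod 359). The two roots are 154 and 205.

154, 205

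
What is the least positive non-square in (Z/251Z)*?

2

(2/251) = −1, so 2 is the smallest positive non-residue mod 251.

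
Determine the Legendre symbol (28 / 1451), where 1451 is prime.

Pull out 2^2: since 1451 ≡ 3 (mod 8), (2/1451) = -1, so (2/1451)^2 = +1.
Reciprocity: 7 ≡ 3 and 1451 ≡ 3 (mod 4), so (7/1451) = −(1451/7).
Reduce top mod 7: now compute (2/7).
Pull out 2: since 7 ≡ 7 (mod 8), (2/7) = +1.
Reached (1/7) = 1. Collecting the sign flips along the way, the symbol is -1.

-1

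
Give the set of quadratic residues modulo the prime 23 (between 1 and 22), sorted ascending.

1, 2, 3, 4, 6, 8, 9, 12, 13, 16, 18

Square k = 1,…,11 (k and 23−k give the same square):
1²=1, 2²=4, 3²=9, 4²=16, 5²≡2, 6²≡13, 7²≡3, 8²≡18, 9²≡12, 10²≡8, 11²≡6 (mod 23).
So the quadratic residues mod 23 are {1, 2, 3, 4, 6, 8, 9, 12, 13, 16, 18}.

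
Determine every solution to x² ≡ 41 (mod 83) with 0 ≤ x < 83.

37, 46

Since 83 ≡ 3 (mod 4), a square root of 41 is 41^((83+1)/4) = 41^21 mod 83.
Repeated squaring: 41^2≡21, 41^4≡26, 41^8≡12, 41^16≡61 (mod 83).
41^21 = 41^(16+4+1) ≡ 37 (mod 83).
Check: 37² = 1369 ≡ 41 (mod 83). The two roots are 37 and 46.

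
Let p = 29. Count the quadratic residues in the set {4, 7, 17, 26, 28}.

(4/29) = +1 → QR.
(7/29) = +1 → QR.
(17/29) = -1 → non-residue.
(26/29) = -1 → non-residue.
(28/29) = +1 → QR.
Total quadratic residues among the 5: 3.

3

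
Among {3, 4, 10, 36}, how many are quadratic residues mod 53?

(3/53) = -1 → non-residue.
(4/53) = +1 → QR.
(10/53) = +1 → QR.
(36/53) = +1 → QR.
Total quadratic residues among the 4: 3.

3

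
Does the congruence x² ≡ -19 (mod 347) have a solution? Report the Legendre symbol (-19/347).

1

Euler's criterion: (-19/347) ≡ 328^173 (mod 347).
328^2 ≡ 14 (mod 347)
328^4 ≡ 196 (mod 347)
328^8 ≡ 246 (mod 347)
328^16 ≡ 138 (mod 347)
328^32 ≡ 306 (mod 347)
328^64 ≡ 293 (mod 347)
328^128 ≡ 140 (mod 347)
328^173 = 328^(128+32+8+4+1) ≡ 1 (mod 347).
Result is 1, so (-19/347) = 1.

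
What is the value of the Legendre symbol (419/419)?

First reduce: 419 ≡ 0 (mod 419).
Top reduces to 0: gcd > 1, so the symbol is 0.

0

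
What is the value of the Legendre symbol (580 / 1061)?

-1

Euler's criterion: (580/1061) ≡ 580^530 (mod 1061).
580^2 ≡ 63 (mod 1061)
580^4 ≡ 786 (mod 1061)
580^8 ≡ 294 (mod 1061)
580^16 ≡ 495 (mod 1061)
580^32 ≡ 995 (mod 1061)
580^64 ≡ 112 (mod 1061)
580^128 ≡ 873 (mod 1061)
580^256 ≡ 331 (mod 1061)
580^512 ≡ 278 (mod 1061)
580^530 = 580^(512+16+2) ≡ 1060 (mod 1061).
Result is 1060 ≡ −1, so (580/1061) = −1.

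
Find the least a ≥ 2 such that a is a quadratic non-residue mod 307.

(2/307) = −1, so 2 is the smallest positive non-residue mod 307.

2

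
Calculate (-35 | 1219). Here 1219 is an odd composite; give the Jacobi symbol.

First reduce: -35 ≡ 1184 (mod 1219).
Pull out 2^5: since 1219 ≡ 3 (mod 8), (2/1219) = -1, so (2/1219)^5 = -1.
Reciprocity: 37 ≡ 1 and 1219 ≡ 3 (mod 4), so (37/1219) = +(1219/37).
Reduce top mod 37: now compute (35/37).
Reciprocity: 35 ≡ 3 and 37 ≡ 1 (mod 4), so (35/37) = +(37/35).
Reduce top mod 35: now compute (2/35).
Pull out 2: since 35 ≡ 3 (mod 8), (2/35) = -1.
Reached (1/35) = 1. Collecting the sign flips along the way, the symbol is +1.

1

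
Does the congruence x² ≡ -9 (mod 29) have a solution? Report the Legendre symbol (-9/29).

Euler's criterion: (-9/29) ≡ 20^14 (mod 29).
20^2 ≡ 23 (mod 29)
20^4 ≡ 7 (mod 29)
20^8 ≡ 20 (mod 29)
20^14 = 20^(8+4+2) ≡ 1 (mod 29).
Result is 1, so (-9/29) = 1.

1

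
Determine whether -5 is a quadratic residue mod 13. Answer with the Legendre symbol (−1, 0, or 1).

First reduce: -5 ≡ 8 (mod 13).
Pull out 2^3: since 13 ≡ 5 (mod 8), (2/13) = -1, so (2/13)^3 = -1.
Reached (1/13) = 1. Collecting the sign flips along the way, the symbol is -1.

-1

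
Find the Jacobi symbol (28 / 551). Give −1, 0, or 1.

1

Pull out 2^2: since 551 ≡ 7 (mod 8), (2/551) = +1, so (2/551)^2 = +1.
Reciprocity: 7 ≡ 3 and 551 ≡ 3 (mod 4), so (7/551) = −(551/7).
Reduce top mod 7: now compute (5/7).
Reciprocity: 5 ≡ 1 and 7 ≡ 3 (mod 4), so (5/7) = +(7/5).
Reduce top mod 5: now compute (2/5).
Pull out 2: since 5 ≡ 5 (mod 8), (2/5) = -1.
Reached (1/5) = 1. Collecting the sign flips along the way, the symbol is +1.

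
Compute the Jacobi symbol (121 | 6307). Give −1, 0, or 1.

Reciprocity: 121 ≡ 1 and 6307 ≡ 3 (mod 4), so (121/6307) = +(6307/121).
Reduce top mod 121: now compute (15/121).
Reciprocity: 15 ≡ 3 and 121 ≡ 1 (mod 4), so (15/121) = +(121/15).
Reduce top mod 15: now compute (1/15).
Reached (1/15) = 1. Collecting the sign flips along the way, the symbol is +1.

1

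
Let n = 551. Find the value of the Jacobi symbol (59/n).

Reciprocity: 59 ≡ 3 and 551 ≡ 3 (mod 4), so (59/551) = −(551/59).
Reduce top mod 59: now compute (20/59).
Pull out 2^2: since 59 ≡ 3 (mod 8), (2/59) = -1, so (2/59)^2 = +1.
Reciprocity: 5 ≡ 1 and 59 ≡ 3 (mod 4), so (5/59) = +(59/5).
Reduce top mod 5: now compute (4/5).
Pull out 2^2: since 5 ≡ 5 (mod 8), (2/5) = -1, so (2/5)^2 = +1.
Reached (1/5) = 1. Collecting the sign flips along the way, the symbol is -1.

-1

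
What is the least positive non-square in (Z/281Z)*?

3

(2/281) = +1, so 2 is a residue.
(3/281) = −1, so 3 is the smallest positive non-residue mod 281.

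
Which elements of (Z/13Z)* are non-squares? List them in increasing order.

Square k = 1,…,6 (k and 13−k give the same square):
1²=1, 2²=4, 3²=9, 4²≡3, 5²≡12, 6²≡10 (mod 13).
The residues are {1, 3, 4, 9, 10, 12}; the non-residues are the remaining 6 nonzero classes.

2 5 6 7 8 11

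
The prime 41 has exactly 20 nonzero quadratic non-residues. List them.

3, 6, 7, 11, 12, 13, 14, 15, 17, 19, 22, 24, 26, 27, 28, 29, 30, 34, 35, 38

Square k = 1,…,20 (k and 41−k give the same square):
1²=1, 2²=4, 3²=9, 4²=16, 5²=25, 6²=36, 7²≡8, 8²≡23, 9²≡40, 10²≡18, 11²≡39, 12²≡21, 13²≡5, 14²≡32, 15²≡20, 16²≡10, 17²≡2, 18²≡37, 19²≡33, 20²≡31 (mod 41).
The residues are {1, 2, 4, 5, 8, 9, 10, 16, 18, 20, 21, 23, 25, 31, 32, 33, 36, 37, 39, 40}; the non-residues are the remaining 20 nonzero classes.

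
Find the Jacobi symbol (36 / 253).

Pull out 2^2: since 253 ≡ 5 (mod 8), (2/253) = -1, so (2/253)^2 = +1.
Reciprocity: 9 ≡ 1 and 253 ≡ 1 (mod 4), so (9/253) = +(253/9).
Reduce top mod 9: now compute (1/9).
Reached (1/9) = 1. Collecting the sign flips along the way, the symbol is +1.

1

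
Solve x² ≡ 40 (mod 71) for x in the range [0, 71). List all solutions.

Since 71 ≡ 3 (mod 4), a square root of 40 is 40^((71+1)/4) = 40^18 mod 71.
Repeated squaring: 40^2≡38, 40^4≡24, 40^8≡8, 40^16≡64 (mod 71).
40^18 = 40^(16+2) ≡ 18 (mod 71).
Check: 18² = 324 ≡ 40 (mod 71). The two roots are 18 and 53.

18, 53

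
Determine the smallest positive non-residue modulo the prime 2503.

(2/2503) = +1, so 2 is a residue.
(3/2503) = −1, so 3 is the smallest positive non-residue mod 2503.

3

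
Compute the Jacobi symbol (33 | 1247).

Reciprocity: 33 ≡ 1 and 1247 ≡ 3 (mod 4), so (33/1247) = +(1247/33).
Reduce top mod 33: now compute (26/33).
Pull out 2: since 33 ≡ 1 (mod 8), (2/33) = +1.
Reciprocity: 13 ≡ 1 and 33 ≡ 1 (mod 4), so (13/33) = +(33/13).
Reduce top mod 13: now compute (7/13).
Reciprocity: 7 ≡ 3 and 13 ≡ 1 (mod 4), so (7/13) = +(13/7).
Reduce top mod 7: now compute (6/7).
Pull out 2: since 7 ≡ 7 (mod 8), (2/7) = +1.
Reciprocity: 3 ≡ 3 and 7 ≡ 3 (mod 4), so (3/7) = −(7/3).
Reduce top mod 3: now compute (1/3).
Reached (1/3) = 1. Collecting the sign flips along the way, the symbol is -1.

-1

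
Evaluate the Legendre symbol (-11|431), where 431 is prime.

-1

First reduce: -11 ≡ 420 (mod 431).
Pull out 2^2: since 431 ≡ 7 (mod 8), (2/431) = +1, so (2/431)^2 = +1.
Reciprocity: 105 ≡ 1 and 431 ≡ 3 (mod 4), so (105/431) = +(431/105).
Reduce top mod 105: now compute (11/105).
Reciprocity: 11 ≡ 3 and 105 ≡ 1 (mod 4), so (11/105) = +(105/11).
Reduce top mod 11: now compute (6/11).
Pull out 2: since 11 ≡ 3 (mod 8), (2/11) = -1.
Reciprocity: 3 ≡ 3 and 11 ≡ 3 (mod 4), so (3/11) = −(11/3).
Reduce top mod 3: now compute (2/3).
Pull out 2: since 3 ≡ 3 (mod 8), (2/3) = -1.
Reached (1/3) = 1. Collecting the sign flips along the way, the symbol is -1.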